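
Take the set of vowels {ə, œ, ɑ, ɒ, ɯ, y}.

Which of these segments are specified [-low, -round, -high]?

ə

Checking each segment against [-low], [-round], [-high]: /ə/ (mid central vowel (schwa)) satisfies every feature; every other segment in the inventory fails at least one.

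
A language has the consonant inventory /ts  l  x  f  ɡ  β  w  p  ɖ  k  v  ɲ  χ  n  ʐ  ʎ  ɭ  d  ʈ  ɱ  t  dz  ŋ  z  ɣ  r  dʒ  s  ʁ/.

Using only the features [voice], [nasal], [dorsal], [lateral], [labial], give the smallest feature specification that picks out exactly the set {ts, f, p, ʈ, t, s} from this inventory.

[−voice, −dorsal]

/ts, f, p, ʈ, t, s/ are all [−voice], [−dorsal], and no other segment in the inventory matches both values. Dropping any one of them over-generates: [−dorsal] alone would also admit /l, β, ɖ, v, …/; [−voice] alone would also admit /x, k, χ/. No other single listed feature picks out exactly this set either, so fewer than two features will not do.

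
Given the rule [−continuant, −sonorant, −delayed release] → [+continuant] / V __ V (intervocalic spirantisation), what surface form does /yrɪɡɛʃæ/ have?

[yrɪɣɛʃæ]

The only segment in the rule's environment that also matches [−continuant, −sonorant, −delayed release] is /ɡ/. Applying [+continuant] turns the voiced velar stop into /ɣ/ (voiced velar fricative), giving [yrɪɣɛʃæ].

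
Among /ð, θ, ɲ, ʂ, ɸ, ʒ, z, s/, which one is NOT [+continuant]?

Every segment except /ɲ/ is [+continuant]. /ɲ/ (palatal nasal) is [-continuant], so it is the exception.

ɲ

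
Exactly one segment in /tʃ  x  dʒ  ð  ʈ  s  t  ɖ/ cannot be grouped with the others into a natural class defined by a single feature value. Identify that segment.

x

/ð, ʈ, dʒ, s, tʃ, t, ɖ/ are all [−dorsal], but /x/ (voiceless velar fricative) is [+dorsal]. No other single segment can be removed to leave a set sharing one feature value that the removed segment lacks, so /x/ is the odd one out.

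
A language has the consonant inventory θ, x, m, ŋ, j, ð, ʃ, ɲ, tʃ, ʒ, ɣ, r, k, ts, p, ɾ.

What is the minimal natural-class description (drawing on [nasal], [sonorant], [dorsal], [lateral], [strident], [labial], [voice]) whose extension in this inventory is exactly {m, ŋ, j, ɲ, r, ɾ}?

/m, ŋ, j, ɲ, r, ɾ/ are exactly the [+sonorant] segments in the inventory, so a single feature suffices.

[+sonorant]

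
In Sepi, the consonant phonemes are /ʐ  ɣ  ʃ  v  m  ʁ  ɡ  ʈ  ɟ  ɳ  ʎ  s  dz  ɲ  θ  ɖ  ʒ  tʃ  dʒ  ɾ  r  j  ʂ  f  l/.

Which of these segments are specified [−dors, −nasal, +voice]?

ʐ, v, dz, ɖ, ʒ, dʒ, ɾ, r, l

Eliminate segments failing any feature: /ɣ, ʁ, ɡ, ɟ, ʎ, ɲ, j/ are [+dorsal]; /ʃ, ʈ, s, θ, tʃ, ʂ, f/ are [−voice]; /m, ɳ/ are [+nasal]. The remaining /ʐ, v, dz, ɖ, ʒ, dʒ, ɾ, r, l/ satisfy [−dorsal], [−nasal], [+voice].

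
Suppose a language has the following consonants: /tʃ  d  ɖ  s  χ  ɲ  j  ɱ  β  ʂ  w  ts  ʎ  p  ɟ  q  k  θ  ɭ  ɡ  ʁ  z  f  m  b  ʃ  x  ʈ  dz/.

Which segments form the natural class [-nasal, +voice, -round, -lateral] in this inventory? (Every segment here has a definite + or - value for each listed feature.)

Checking each segment against [-nasal], [+voice], [-round], [-lateral]: /d/ (voiced alveolar stop), /ɖ/ (voiced retroflex stop), /j/ (palatal glide), /β/ (voiced bilabial fricative), /ɟ/ (voiced palatal stop), /ɡ/ (voiced velar stop), among others, satisfy every feature; every other segment in the inventory fails at least one.

d, ɖ, j, β, ɟ, ɡ, ʁ, z, b, dz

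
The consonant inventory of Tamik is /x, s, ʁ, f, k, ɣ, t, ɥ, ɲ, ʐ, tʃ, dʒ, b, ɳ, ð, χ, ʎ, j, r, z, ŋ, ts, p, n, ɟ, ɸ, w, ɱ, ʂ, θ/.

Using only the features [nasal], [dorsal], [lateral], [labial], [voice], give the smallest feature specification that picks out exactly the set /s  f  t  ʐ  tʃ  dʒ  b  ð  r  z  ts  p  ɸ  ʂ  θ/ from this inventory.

[-nasal, -dorsal]

Every target segment is [-nasal], [-dorsal]; each remaining inventory member fails at least one of these. Each conjunct is needed — [-dorsal] alone would also admit /ɳ, n, ɱ/; [-nasal] alone would also admit /x, ʁ, k, ɣ, …/ — and no other single listed feature has exactly this extension, so two is the minimum.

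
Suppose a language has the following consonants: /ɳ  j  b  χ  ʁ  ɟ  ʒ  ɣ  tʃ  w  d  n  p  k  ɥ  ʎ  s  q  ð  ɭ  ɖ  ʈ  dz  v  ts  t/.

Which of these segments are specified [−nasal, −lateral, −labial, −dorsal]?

ʒ, tʃ, d, s, ð, ɖ, ʈ, dz, ts, t

Checking each segment against [−nasal], [−lateral], [−labial], [−dorsal]: /ʒ/ (voiced postalveolar fricative), /tʃ/ (voiceless postalveolar affricate), /d/ (voiced alveolar stop), /s/ (voiceless alveolar fricative), /ð/ (voiced dental fricative), /ɖ/ (voiced retroflex stop), among others, satisfy every feature; every other segment in the inventory fails at least one.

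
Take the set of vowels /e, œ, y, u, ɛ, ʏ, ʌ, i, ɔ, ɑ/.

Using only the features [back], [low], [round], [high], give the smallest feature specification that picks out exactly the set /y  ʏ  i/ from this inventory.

[+high, −back]

The class [+high], [−back] has exactly /y, ʏ, i/ as its extension in this inventory. No smaller conjunction from the listed features achieves this: [−back] alone would also admit /e, œ, ɛ/; [+high] alone would also admit /u/; and checking the remaining single features turns up none with this extension.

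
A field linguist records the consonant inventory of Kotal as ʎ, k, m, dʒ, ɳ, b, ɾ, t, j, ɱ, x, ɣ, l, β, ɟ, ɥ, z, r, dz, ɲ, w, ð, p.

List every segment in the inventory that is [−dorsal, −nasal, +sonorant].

ɾ, l, r

Checking each segment against [−dorsal], [−nasal], [+sonorant]: /ɾ/ (alveolar tap), /l/ (alveolar lateral approximant), /r/ (alveolar trill) satisfy every feature; every other segment in the inventory fails at least one.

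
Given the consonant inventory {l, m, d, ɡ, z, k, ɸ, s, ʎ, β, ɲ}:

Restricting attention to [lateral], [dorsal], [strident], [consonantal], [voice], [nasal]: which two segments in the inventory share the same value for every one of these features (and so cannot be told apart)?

β, d

/β/ (voiced bilabial fricative) and /d/ (voiced alveolar stop) are both [−lateral], [−dorsal], [−strident], [+consonantal], [+voice], [−nasal], so none of the listed features separates them. (They do differ in [continuant], [labial] and [coronal], which are not among the given features.) Every other pair in the inventory differs on at least one listed feature.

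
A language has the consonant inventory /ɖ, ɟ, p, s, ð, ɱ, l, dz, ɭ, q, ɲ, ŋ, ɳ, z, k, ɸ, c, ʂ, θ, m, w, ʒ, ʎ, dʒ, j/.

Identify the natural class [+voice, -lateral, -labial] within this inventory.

ɖ, ɟ, ð, dz, ɲ, ŋ, ɳ, z, ʒ, dʒ, j

Eliminate segments failing any feature: /p, s, q, k, ɸ, c, ʂ, θ/ are [-voice]; /ɱ, m, w/ are [+labial]; /l, ɭ, ʎ/ are [+lateral]. The remaining /ɖ, ɟ, ð, dz, ɲ, ŋ, ɳ, z, ʒ, dʒ, j/ satisfy [+voice], [-lateral], [-labial].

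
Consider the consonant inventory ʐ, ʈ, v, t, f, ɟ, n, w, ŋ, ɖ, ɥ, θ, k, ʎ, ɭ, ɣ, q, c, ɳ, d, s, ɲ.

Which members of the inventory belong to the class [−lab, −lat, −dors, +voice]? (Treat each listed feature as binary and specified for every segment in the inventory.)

ʐ, n, ɖ, ɳ, d

Checking each segment against [−labial], [−lateral], [−dorsal], [+voice]: /ʐ/ (voiced retroflex fricative), /n/ (alveolar nasal), /ɖ/ (voiced retroflex stop), /ɳ/ (retroflex nasal), /d/ (voiced alveolar stop) satisfy every feature; every other segment in the inventory fails at least one.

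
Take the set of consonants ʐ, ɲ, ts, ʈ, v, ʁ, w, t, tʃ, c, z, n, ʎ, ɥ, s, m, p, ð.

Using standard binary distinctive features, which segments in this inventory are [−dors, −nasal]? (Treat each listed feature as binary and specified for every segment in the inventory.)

Checking each segment against [−dorsal], [−nasal]: /ʐ/ (voiced retroflex fricative), /ts/ (voiceless alveolar affricate), /ʈ/ (voiceless retroflex stop), /v/ (voiced labiodental fricative), /t/ (voiceless alveolar stop), /tʃ/ (voiceless postalveolar affricate), among others, satisfy every feature; every other segment in the inventory fails at least one.

ʐ, ts, ʈ, v, t, tʃ, z, s, p, ð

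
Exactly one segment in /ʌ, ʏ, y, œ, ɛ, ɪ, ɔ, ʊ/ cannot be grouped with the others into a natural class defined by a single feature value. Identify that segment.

The remaining segments after removing /y/ share [−tense]; /y/ (high front rounded tense vowel) is [+tense]. For every other candidate removal, the leftover set fails to share any single feature value that the removed segment lacks.

y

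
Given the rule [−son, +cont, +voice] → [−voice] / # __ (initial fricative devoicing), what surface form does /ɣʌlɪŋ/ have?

Only the initial segment /ɣ/ is both word-initial and matches the structural description. It is a voiced velar fricative, so [−son, +cont, +voice] holds; changing it to [−voice] with all other features held fixed yields /x/ (voiceless velar fricative). No other segment meets both the structural description and the environment, so the output is [xʌlɪŋ].

[xʌlɪŋ]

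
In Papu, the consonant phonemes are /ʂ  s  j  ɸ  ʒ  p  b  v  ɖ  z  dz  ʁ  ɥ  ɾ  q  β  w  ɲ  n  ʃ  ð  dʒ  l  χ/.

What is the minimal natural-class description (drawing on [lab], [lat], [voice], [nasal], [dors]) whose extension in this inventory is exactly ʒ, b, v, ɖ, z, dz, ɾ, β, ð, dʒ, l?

Every target segment is [+voice], [-nasal], [-dorsal]; each remaining inventory member fails at least one of these. Each conjunct is needed — [-nasal, -dorsal] alone would also admit /ʂ, s, ɸ, p, …/; [+voice, -dorsal] alone would also admit /n/; [+voice, -nasal] alone would also admit /j, ʁ, ɥ, w/ — and no other combination of two listed features has exactly this extension, so three is the minimum.

[+voice, -nasal, -dors]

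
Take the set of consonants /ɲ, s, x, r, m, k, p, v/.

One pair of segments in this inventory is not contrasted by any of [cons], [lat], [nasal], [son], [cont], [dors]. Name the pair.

s, v

/s/ (voiceless alveolar fricative) and /v/ (voiced labiodental fricative) are both [+consonantal], [-lateral], [-nasal], [-sonorant], [+continuant], [-dorsal], so none of the listed features separates them. (They do differ in [voice], [labial] and [coronal], which are not among the given features.) Every other pair in the inventory differs on at least one listed feature.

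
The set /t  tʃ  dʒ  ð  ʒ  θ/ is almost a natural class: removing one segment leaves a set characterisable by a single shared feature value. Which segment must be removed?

t

/tʃ, ð, θ, dʒ, ʒ/ are all [+distributed], but /t/ (voiceless alveolar stop) is [-distributed]. No other single segment can be removed to leave a set sharing one feature value that the removed segment lacks, so /t/ is the odd one out.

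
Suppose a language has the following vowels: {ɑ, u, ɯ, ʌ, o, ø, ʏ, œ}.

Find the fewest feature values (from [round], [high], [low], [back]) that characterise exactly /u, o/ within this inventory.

[+back, +round]

/u, o/ are all [+back], [+round], and no other segment in the inventory matches both values. Dropping any one of them over-generates: [+round] alone would also admit /ø, ʏ, œ/; [+back] alone would also admit /ɑ, ɯ, ʌ/. No other single listed feature picks out exactly this set either, so fewer than two features will not do.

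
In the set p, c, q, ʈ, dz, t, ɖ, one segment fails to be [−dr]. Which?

Every segment except /dz/ is [−delayed release]. /dz/ (voiced alveolar affricate) is [+delayed release], so it is the exception.

dz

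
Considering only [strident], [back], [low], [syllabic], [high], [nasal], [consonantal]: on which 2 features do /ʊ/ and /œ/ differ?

[high], [back]

/ʊ/ (high back rounded lax vowel) and /œ/ (mid front rounded lax vowel) agree on [−strident], [−low], [+syllabic], [−nasal], [−consonantal]. They differ on [high] (/ʊ/ [+], /œ/ [−]), [back] (/ʊ/ [+], /œ/ [−]).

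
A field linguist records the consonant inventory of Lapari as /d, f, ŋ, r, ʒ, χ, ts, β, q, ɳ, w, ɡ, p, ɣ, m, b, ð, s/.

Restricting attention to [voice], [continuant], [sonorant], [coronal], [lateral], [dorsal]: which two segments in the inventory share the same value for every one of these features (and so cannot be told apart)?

ʒ, ð

On the given features, /ʒ/ and /ð/ have an identical profile: [+voice], [+continuant], [−sonorant], [+coronal], [−lateral], [−dorsal]. No other two segments in the inventory coincide on all 6 features. (They do differ in [strident] and [anterior], which are not among the given features.)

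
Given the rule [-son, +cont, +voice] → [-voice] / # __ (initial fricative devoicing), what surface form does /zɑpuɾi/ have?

The only segment in the rule's environment that also matches [-son, +cont, +voice] is /z/. Applying [-voice] turns the voiced alveolar fricative into /s/ (voiceless alveolar fricative), giving [sɑpuɾi].

[sɑpuɾi]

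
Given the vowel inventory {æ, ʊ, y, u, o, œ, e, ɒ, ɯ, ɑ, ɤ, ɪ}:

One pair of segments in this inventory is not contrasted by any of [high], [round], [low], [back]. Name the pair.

On the given features, /u/ and /ʊ/ have an identical profile: [+high], [+round], [-low], [+back]. No other two segments in the inventory coincide on all 4 features. (They do differ in [tense], which is not among the given features.)

u, ʊ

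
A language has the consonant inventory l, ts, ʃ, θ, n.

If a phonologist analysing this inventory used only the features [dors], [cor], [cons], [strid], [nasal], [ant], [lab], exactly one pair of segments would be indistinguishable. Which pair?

/θ/ (voiceless dental fricative) and /l/ (alveolar lateral approximant) are both [−dorsal], [+coronal], [+consonantal], [−strident], [−nasal], [+anterior], [−labial], so none of the listed features separates them. (They do differ in [sonorant], [voice] and [lateral], which are not among the given features.) Every other pair in the inventory differs on at least one listed feature.

θ, l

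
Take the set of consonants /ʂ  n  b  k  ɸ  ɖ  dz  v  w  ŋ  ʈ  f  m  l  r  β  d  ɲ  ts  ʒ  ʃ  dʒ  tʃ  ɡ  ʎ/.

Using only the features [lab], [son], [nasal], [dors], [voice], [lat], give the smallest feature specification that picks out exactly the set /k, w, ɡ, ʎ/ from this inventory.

[−nasal, +dors]

The class [−nasal], [+dorsal] has exactly /k, w, ɡ, ʎ/ as its extension in this inventory. No smaller conjunction from the listed features achieves this: [+dorsal] alone would also admit /ŋ, ɲ/; [−nasal] alone would also admit /ʂ, b, ɸ, ɖ, …/; and checking the remaining single features turns up none with this extension.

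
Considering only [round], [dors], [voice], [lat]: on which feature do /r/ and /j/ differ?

The two segments share [-round], [+voice], [-lateral]. The only feature from the list on which they differ: /r/ is [-dorsal] while /j/ is [+dorsal].

[dorsal]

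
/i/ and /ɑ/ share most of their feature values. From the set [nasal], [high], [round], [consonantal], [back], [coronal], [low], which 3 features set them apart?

The two segments share [-nasal], [-round], [-consonantal], [-coronal]. The only features from the list on which they differ: /i/ is [+high] while /ɑ/ is [-high]; /i/ is [-low] while /ɑ/ is [+low]; /i/ is [-back] while /ɑ/ is [+back].

[high], [low], [back]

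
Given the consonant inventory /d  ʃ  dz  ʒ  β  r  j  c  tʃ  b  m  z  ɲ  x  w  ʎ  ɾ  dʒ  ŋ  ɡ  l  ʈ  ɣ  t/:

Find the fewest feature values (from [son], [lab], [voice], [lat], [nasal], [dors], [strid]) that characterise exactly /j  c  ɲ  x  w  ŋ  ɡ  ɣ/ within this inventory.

[−lat, +dors]

The class [−lateral], [+dorsal] has exactly /j, c, ɲ, x, w, ŋ, ɡ, ɣ/ as its extension in this inventory. No smaller conjunction from the listed features achieves this: [+dorsal] alone would also admit /ʎ/; [−lateral] alone would also admit /d, ʃ, dz, ʒ, …/; and checking the remaining single features turns up none with this extension.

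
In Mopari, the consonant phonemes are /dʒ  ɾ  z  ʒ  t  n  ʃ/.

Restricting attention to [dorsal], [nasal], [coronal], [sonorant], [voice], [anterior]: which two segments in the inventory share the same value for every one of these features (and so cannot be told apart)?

dʒ, ʒ

On the given features, /dʒ/ and /ʒ/ have an identical profile: [-dorsal], [-nasal], [+coronal], [-sonorant], [+voice], [-anterior]. No other two segments in the inventory coincide on all 6 features. (They do differ in [continuant], which is not among the given features.)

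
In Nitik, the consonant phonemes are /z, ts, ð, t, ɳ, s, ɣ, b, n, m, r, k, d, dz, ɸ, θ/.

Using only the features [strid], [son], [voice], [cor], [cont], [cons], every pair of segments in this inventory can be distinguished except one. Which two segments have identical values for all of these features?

ɳ, n

/ɳ/ (retroflex nasal) and /n/ (alveolar nasal) are both [-strident], [+sonorant], [+voice], [+coronal], [-continuant], [+consonantal], so none of the listed features separates them. (They do differ in [anterior], which is not among the given features.) Every other pair in the inventory differs on at least one listed feature.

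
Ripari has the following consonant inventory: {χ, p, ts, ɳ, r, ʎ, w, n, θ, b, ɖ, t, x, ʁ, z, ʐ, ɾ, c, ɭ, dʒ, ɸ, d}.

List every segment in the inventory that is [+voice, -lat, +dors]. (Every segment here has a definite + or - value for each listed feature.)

w, ʁ

Checking each segment against [+voice], [-lateral], [+dorsal]: /w/ (labial-velar glide), /ʁ/ (voiced uvular fricative) satisfy every feature; every other segment in the inventory fails at least one.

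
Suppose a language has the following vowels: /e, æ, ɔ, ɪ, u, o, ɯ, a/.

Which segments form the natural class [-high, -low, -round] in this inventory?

e

Among the inventory, the [-high] segments are /e, æ, ɔ, o, a/.
Among these, [-low] gives /e, ɔ, o/.
Within that set, [-round] leaves /e/.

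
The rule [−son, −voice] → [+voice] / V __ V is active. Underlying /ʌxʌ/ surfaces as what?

Only /x/ occurs between two vowels (/ʌ/ __ /ʌ/) and matches the structural description. It is a voiceless velar fricative, so [−son, −voice] holds; changing it to [+voice] with all other features held fixed yields /ɣ/ (voiced velar fricative). No other segment meets both the structural description and the environment, so the output is [ʌɣʌ].

[ʌɣʌ]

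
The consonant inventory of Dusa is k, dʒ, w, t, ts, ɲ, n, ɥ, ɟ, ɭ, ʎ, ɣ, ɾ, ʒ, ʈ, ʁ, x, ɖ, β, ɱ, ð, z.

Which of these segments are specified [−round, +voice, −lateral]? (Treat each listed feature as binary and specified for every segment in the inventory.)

dʒ, ɲ, n, ɟ, ɣ, ɾ, ʒ, ʁ, ɖ, β, ɱ, ð, z

Eliminate segments failing any feature: /k, t, ts, ʈ, x/ are [−voice]; /w, ɥ/ are [+round]; /ɭ, ʎ/ are [+lateral]. The remaining /dʒ, ɲ, n, ɟ, ɣ, ɾ, ʒ, ʁ, ɖ, β, ɱ, ð, z/ satisfy [−round], [+voice], [−lateral].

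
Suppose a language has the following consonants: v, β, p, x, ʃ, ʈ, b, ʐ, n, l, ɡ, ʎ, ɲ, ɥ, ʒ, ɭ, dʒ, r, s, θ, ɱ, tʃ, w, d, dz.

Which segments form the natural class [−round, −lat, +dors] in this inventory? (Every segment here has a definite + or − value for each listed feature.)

x, ɡ, ɲ

Eliminate segments failing any feature: /v, β, p, ʃ, ʈ, b, ʐ, n, ʒ, dʒ, r, s, θ, ɱ, tʃ, d, dz/ are [−dorsal]; /l, ʎ, ɭ/ are [+lateral]; /ɥ, w/ are [+round]. The remaining /x, ɡ, ɲ/ satisfy [−round], [−lateral], [+dorsal].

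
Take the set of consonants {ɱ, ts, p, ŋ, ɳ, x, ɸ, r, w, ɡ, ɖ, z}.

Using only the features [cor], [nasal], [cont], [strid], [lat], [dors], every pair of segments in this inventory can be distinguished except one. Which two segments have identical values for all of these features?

On the given features, /w/ and /x/ have an identical profile: [-coronal], [-nasal], [+continuant], [-strident], [-lateral], [+dorsal]. No other two segments in the inventory coincide on all 6 features. (They do differ in [sonorant], [voice], [labial] and [round], which are not among the given features.)

w, x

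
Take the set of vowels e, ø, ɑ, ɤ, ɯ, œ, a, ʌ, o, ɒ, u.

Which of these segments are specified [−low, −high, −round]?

Checking each segment against [−low], [−high], [−round]: /e/ (mid front unrounded tense vowel), /ɤ/ (mid back unrounded tense vowel), /ʌ/ (mid back unrounded lax vowel) satisfy every feature; every other segment in the inventory fails at least one.

e, ɤ, ʌ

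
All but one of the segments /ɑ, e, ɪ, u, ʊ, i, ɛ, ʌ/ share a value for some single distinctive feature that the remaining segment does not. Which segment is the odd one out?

[low] groups all but one: /e, ʊ, u, ɛ, ʌ, i, ɪ/ share [−low] while /ɑ/ (low back unrounded vowel) alone is [+low]. Removing any other segment would not leave a single-feature class that excludes it.

ɑ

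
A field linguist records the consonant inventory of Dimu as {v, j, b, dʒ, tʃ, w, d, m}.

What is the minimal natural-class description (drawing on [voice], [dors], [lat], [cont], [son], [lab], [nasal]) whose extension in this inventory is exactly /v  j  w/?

Every target segment is [+continuant] and no other inventory member is, so one feature is enough.

[+cont]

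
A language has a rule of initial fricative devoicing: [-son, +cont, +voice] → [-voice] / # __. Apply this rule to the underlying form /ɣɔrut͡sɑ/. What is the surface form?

[xɔrut͡sɑ]

Only the initial segment /ɣ/ is both word-initial and matches the structural description. It is a voiced velar fricative, so [-son, +cont, +voice] holds; changing it to [-voice] with all other features held fixed yields /x/ (voiceless velar fricative). No other segment meets both the structural description and the environment, so the output is [xɔrut͡sɑ].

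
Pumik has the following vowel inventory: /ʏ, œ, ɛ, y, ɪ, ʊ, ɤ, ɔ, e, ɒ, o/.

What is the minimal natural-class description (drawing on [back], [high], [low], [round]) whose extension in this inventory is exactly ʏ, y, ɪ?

Every target segment is [+high], [−back]; each remaining inventory member fails at least one of these. Each conjunct is needed — [−back] alone would also admit /œ, ɛ, e/; [+high] alone would also admit /ʊ/ — and no other single listed feature has exactly this extension, so two is the minimum.

[+high, −back]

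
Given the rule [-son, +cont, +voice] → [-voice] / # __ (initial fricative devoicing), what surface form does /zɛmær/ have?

[sɛmær]

The only segment in the rule's environment that also matches [-son, +cont, +voice] is /z/. Applying [-voice] turns the voiced alveolar fricative into /s/ (voiceless alveolar fricative), giving [sɛmær].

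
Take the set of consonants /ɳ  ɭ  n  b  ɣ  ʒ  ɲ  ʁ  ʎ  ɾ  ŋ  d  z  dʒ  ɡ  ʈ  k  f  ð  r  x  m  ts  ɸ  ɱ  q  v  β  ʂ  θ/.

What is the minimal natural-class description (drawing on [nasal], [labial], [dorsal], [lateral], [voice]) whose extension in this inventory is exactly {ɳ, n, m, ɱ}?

[+nasal, -dorsal]

/ɳ, n, m, ɱ/ are all [+nasal], [-dorsal], and no other segment in the inventory matches both values. Dropping any one of them over-generates: [-dorsal] alone would also admit /ɭ, b, ʒ, ɾ, …/; [+nasal] alone would also admit /ɲ, ŋ/. No other single listed feature picks out exactly this set either, so fewer than two features will not do.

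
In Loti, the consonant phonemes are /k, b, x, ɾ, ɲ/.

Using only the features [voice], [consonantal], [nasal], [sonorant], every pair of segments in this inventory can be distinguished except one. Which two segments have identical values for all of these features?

k, x

Both /k/ and /x/ are [-voice], [+consonantal], [-nasal], [-sonorant]. Since the list omits [continuant] — which does distinguish the voiceless velar stop from the voiceless velar fricative — this pair collapses; all other pairs remain distinct.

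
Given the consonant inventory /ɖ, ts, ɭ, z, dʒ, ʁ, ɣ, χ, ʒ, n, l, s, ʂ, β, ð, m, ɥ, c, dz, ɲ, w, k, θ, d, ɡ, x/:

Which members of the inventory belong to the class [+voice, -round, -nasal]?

ɖ, ɭ, z, dʒ, ʁ, ɣ, ʒ, l, β, ð, dz, d, ɡ

Checking each segment against [+voice], [-round], [-nasal]: /ɖ/ (voiced retroflex stop), /ɭ/ (retroflex lateral approximant), /z/ (voiced alveolar fricative), /dʒ/ (voiced postalveolar affricate), /ʁ/ (voiced uvular fricative), /ɣ/ (voiced velar fricative), among others, satisfy every feature; every other segment in the inventory fails at least one.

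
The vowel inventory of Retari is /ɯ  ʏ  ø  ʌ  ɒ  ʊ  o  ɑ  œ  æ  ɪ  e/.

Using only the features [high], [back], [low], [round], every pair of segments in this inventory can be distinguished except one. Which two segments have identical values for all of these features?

œ, ø

On the given features, /œ/ and /ø/ have an identical profile: [−high], [−back], [−low], [+round]. No other two segments in the inventory coincide on all 4 features. (They do differ in [tense], which is not among the given features.)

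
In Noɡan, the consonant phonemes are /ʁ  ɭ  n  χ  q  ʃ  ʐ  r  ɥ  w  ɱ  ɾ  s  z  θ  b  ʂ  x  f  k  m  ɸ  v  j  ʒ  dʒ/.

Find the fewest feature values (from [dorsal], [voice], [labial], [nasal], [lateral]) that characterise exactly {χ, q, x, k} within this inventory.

Every target segment is [-voice], [+dorsal]; each remaining inventory member fails at least one of these. Each conjunct is needed — [+dorsal] alone would also admit /ʁ, ɥ, w, j/; [-voice] alone would also admit /ʃ, s, θ, ʂ, …/ — and no other single listed feature has exactly this extension, so two is the minimum.

[-voice, +dorsal]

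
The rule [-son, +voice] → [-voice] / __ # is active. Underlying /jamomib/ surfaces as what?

[jamomip]

Only the final segment /b/ is both word-final and matches the structural description. It is a voiced bilabial stop, so [-son, +voice] holds; changing it to [-voice] with all other features held fixed yields /p/ (voiceless bilabial stop). No other segment meets both the structural description and the environment, so the output is [jamomip].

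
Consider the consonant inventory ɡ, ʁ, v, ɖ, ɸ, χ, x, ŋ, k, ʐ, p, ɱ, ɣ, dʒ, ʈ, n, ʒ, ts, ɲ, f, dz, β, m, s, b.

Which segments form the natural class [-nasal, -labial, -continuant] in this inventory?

ɡ, ɖ, k, dʒ, ʈ, ts, dz

Eliminate segments failing any feature: /ʁ, χ, x, ʐ, ɣ, ʒ, s/ are [+continuant]; /v, ɸ, p, f, β, b/ are [+labial]; /ŋ, ɱ, n, ɲ, m/ are [+nasal]. The remaining /ɡ, ɖ, k, dʒ, ʈ, ts, dz/ satisfy [-nasal], [-labial], [-continuant].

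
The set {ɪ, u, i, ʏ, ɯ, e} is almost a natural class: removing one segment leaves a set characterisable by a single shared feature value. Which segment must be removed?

e

/ɯ, ɪ, i, ʏ, u/ are all [+high], but /e/ (mid front unrounded tense vowel) is [-high]. No other single segment can be removed to leave a set sharing one feature value that the removed segment lacks, so /e/ is the odd one out.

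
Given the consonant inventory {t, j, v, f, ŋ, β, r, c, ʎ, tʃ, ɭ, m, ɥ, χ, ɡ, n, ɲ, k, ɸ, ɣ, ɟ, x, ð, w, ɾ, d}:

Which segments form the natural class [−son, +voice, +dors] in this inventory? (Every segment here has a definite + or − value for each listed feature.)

Eliminate segments failing any feature: /t, f, c, tʃ, χ, k, ɸ, x/ are [−voice]; /j, ŋ, r, ʎ, ɭ, m, ɥ, n, ɲ, w, ɾ/ are [+sonorant]; /v, β, ð, d/ are [−dorsal]. The remaining /ɡ, ɣ, ɟ/ satisfy [−sonorant], [+voice], [+dorsal].

ɡ, ɣ, ɟ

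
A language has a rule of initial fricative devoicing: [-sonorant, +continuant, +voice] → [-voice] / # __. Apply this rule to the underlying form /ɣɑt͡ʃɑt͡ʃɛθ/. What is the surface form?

[xɑt͡ʃɑt͡ʃɛθ]

The only segment in the rule's environment that also matches [-sonorant, +continuant, +voice] is /ɣ/. Applying [-voice] turns the voiced velar fricative into /x/ (voiceless velar fricative), giving [xɑt͡ʃɑt͡ʃɛθ].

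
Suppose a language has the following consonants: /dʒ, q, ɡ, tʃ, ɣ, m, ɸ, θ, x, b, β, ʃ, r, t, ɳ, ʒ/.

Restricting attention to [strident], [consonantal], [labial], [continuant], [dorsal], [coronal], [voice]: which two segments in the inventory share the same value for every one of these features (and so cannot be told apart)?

b, m

On the given features, /b/ and /m/ have an identical profile: [-strident], [+consonantal], [+labial], [-continuant], [-dorsal], [-coronal], [+voice]. No other two segments in the inventory coincide on all 7 features. (They do differ in [sonorant] and [nasal], which are not among the given features.)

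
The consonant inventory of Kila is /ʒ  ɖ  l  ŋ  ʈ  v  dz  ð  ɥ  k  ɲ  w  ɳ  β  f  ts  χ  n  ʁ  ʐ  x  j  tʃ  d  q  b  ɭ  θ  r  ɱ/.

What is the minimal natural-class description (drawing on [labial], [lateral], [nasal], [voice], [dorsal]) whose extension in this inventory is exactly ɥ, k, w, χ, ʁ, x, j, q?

[−nasal, +dorsal]

Every target segment is [−nasal], [+dorsal]; each remaining inventory member fails at least one of these. Each conjunct is needed — [+dorsal] alone would also admit /ŋ, ɲ/; [−nasal] alone would also admit /ʒ, ɖ, l, ʈ, …/ — and no other single listed feature has exactly this extension, so two is the minimum.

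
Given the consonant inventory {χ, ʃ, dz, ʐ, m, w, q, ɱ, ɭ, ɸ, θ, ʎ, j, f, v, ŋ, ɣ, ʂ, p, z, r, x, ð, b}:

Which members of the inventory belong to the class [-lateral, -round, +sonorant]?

m, ɱ, j, ŋ, r

Checking each segment against [-lateral], [-round], [+sonorant]: /m/ (bilabial nasal), /ɱ/ (labiodental nasal), /j/ (palatal glide), /ŋ/ (velar nasal), /r/ (alveolar trill) satisfy every feature; every other segment in the inventory fails at least one.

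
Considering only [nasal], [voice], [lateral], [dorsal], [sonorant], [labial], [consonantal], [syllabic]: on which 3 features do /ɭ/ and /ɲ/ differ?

/ɭ/ (retroflex lateral approximant) and /ɲ/ (palatal nasal) agree on [+voice], [+sonorant], [-labial], [+consonantal], [-syllabic]. They differ on [nasal] (/ɭ/ [-], /ɲ/ [+]), [lateral] (/ɭ/ [+], /ɲ/ [-]), [dorsal] (/ɭ/ [-], /ɲ/ [+]).

[nasal], [lateral], [dorsal]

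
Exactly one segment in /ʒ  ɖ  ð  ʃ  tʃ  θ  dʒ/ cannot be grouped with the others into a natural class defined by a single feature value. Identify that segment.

The remaining segments after removing /ɖ/ share [+distributed]; /ɖ/ (voiced retroflex stop) is [-distributed]. For every other candidate removal, the leftover set fails to share any single feature value that the removed segment lacks.

ɖ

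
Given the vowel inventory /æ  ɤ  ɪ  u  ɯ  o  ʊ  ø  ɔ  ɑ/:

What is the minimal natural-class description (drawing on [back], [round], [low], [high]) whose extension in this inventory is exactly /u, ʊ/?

/u, ʊ/ are all [+high], [+round], and no other segment in the inventory matches both values. Dropping any one of them over-generates: [+round] alone would also admit /o, ø, ɔ/; [+high] alone would also admit /ɪ, ɯ/. No other single listed feature picks out exactly this set either, so fewer than two features will not do.

[+high, +round]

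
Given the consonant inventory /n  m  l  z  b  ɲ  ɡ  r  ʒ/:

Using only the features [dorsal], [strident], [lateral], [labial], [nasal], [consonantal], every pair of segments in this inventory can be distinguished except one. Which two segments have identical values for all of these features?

ʒ, z

On the given features, /ʒ/ and /z/ have an identical profile: [−dorsal], [+strident], [−lateral], [−labial], [−nasal], [+consonantal]. No other two segments in the inventory coincide on all 6 features. (They do differ in [anterior] and [distributed], which are not among the given features.)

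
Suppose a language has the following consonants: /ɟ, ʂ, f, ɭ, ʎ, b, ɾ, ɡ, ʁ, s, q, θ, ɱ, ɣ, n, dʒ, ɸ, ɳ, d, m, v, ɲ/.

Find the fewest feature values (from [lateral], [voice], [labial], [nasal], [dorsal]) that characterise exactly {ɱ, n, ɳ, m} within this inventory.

/ɱ, n, ɳ, m/ are all [+nasal], [-dorsal], and no other segment in the inventory matches both values. Dropping any one of them over-generates: [-dorsal] alone would also admit /ʂ, f, ɭ, b, …/; [+nasal] alone would also admit /ɲ/. No other single listed feature picks out exactly this set either, so fewer than two features will not do.

[+nasal, -dorsal]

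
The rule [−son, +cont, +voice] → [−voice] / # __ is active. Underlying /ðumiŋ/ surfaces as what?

Only the initial segment /ð/ is both word-initial and matches the structural description. It is a voiced dental fricative, so [−son, +cont, +voice] holds; changing it to [−voice] with all other features held fixed yields /θ/ (voiceless dental fricative). No other segment meets both the structural description and the environment, so the output is [θumiŋ].

[θumiŋ]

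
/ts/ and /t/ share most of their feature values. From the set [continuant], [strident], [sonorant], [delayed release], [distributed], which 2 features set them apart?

[strident], [delayed release]

/ts/ is the voiceless alveolar affricate and /t/ is the voiceless alveolar stop. Both are [−continuant], [−sonorant], [−distributed]. /ts/ is [+strident] while /t/ is [−strident]; /ts/ is [+delayed release] while /t/ is [−delayed release], so the distinguishing features are [strident], [delayed release].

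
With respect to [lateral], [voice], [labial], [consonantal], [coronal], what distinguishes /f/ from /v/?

/f/ is the voiceless labiodental fricative and /v/ is the voiced labiodental fricative. Both are [-lateral], [+labial], [+consonantal], [-coronal]. /f/ is [-voice] while /v/ is [+voice], so the distinguishing feature is [voice].

[voice]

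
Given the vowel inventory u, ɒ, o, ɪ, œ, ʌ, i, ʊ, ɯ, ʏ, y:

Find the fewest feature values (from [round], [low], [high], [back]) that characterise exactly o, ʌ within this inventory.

[-high, -low, +back]

Every target segment is [-high], [-low], [+back]; each remaining inventory member fails at least one of these. Each conjunct is needed — [-low, +back] alone would also admit /u, ʊ, ɯ/; [-high, +back] alone would also admit /ɒ/; [-high, -low] alone would also admit /œ/ — and no other combination of two listed features has exactly this extension, so three is the minimum.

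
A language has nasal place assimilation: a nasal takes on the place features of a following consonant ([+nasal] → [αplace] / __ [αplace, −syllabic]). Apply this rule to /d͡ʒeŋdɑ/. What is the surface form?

[d͡ʒendɑ]

/ŋ/ sits before the [+coronal] consonant /d/, so it takes on [+coronal] and surfaces as /n/. The rest of the form is unaffected: [d͡ʒendɑ].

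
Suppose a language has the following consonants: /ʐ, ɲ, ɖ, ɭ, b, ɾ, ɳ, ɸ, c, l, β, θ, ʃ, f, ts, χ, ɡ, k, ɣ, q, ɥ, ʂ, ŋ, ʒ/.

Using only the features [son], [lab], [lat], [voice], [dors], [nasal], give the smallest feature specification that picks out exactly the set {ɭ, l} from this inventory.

/ɭ, l/ are exactly the [+lateral] segments in the inventory, so a single feature suffices.

[+lat]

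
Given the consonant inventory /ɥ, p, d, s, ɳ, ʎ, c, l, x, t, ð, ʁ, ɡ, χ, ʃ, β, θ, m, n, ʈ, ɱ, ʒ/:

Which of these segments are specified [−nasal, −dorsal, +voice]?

d, l, ð, β, ʒ

Among the inventory, the [−nasal] segments are /ɥ, p, d, s, ʎ, c, l, x, t, ð, ʁ, ɡ, χ, ʃ, β, θ, ʈ, ʒ/.
Then [−dorsal] gives /p, d, s, l, t, ð, ʃ, β, θ, ʈ, ʒ/.
Among these, [+voice] leaves /d, l, ð, β, ʒ/.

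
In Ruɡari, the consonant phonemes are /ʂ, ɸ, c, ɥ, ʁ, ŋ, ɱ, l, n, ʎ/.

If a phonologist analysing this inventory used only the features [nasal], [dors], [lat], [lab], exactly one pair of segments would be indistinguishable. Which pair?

Both /c/ and /ʁ/ are [-nasal], [+dorsal], [-lateral], [-labial]. Since the list omits [voice], [continuant], [high] and [back] — which do distinguish the voiceless palatal stop from the voiced uvular fricative — this pair collapses; all other pairs remain distinct.

c, ʁ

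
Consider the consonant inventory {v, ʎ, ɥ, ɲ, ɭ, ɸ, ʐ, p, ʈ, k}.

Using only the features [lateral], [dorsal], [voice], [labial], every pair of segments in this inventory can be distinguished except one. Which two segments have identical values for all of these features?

p, ɸ

Both /p/ and /ɸ/ are [−lateral], [−dorsal], [−voice], [+labial]. Since the list omits [continuant] — which does distinguish the voiceless bilabial stop from the voiceless bilabial fricative — this pair collapses; all other pairs remain distinct.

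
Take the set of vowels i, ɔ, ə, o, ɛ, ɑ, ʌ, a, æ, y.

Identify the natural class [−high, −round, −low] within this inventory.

ə, ɛ, ʌ

Among the inventory, the [−high] segments are /ɔ, ə, o, ɛ, ɑ, ʌ, a, æ/.
Of those, [−round] gives /ə, ɛ, ɑ, ʌ, a, æ/.
Intersecting with [−low] leaves /ə, ɛ, ʌ/.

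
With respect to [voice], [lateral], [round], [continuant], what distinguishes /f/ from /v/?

[voice]

/f/ is the voiceless labiodental fricative and /v/ is the voiced labiodental fricative. Both are [−lateral], [−round], [+continuant]. /f/ is [−voice] while /v/ is [+voice], so the distinguishing feature is [voice].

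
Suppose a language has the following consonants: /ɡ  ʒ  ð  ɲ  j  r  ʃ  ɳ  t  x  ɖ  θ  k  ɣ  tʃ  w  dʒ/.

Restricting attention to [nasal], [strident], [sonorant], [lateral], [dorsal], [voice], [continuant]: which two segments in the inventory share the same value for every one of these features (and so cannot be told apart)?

w, j

Both /w/ and /j/ are [−nasal], [−strident], [+sonorant], [−lateral], [+dorsal], [+voice], [+continuant]. Since the list omits [labial], [round] and [back] — which do distinguish the labial-velar glide from the palatal glide — this pair collapses; all other pairs remain distinct.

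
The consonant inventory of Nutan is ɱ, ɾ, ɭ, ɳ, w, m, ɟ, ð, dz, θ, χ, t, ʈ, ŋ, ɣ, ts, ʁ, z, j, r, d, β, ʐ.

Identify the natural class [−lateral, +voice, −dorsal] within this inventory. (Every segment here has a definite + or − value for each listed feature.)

ɱ, ɾ, ɳ, m, ð, dz, z, r, d, β, ʐ

First, the [−lateral] segments are /ɱ, ɾ, ɳ, w, m, ɟ, ð, dz, θ, χ, t, ʈ, ŋ, ɣ, ts, ʁ, z, j, r, d, β, ʐ/.
Within that set, [+voice] gives /ɱ, ɾ, ɳ, w, m, ɟ, ð, dz, ŋ, ɣ, ʁ, z, j, r, d, β, ʐ/.
Then [−dorsal] leaves /ɱ, ɾ, ɳ, m, ð, dz, z, r, d, β, ʐ/.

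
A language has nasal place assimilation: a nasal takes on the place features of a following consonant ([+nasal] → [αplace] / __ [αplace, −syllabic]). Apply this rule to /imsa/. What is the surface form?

[insa]

In /imsa/, the nasal /m/ precedes /s/, which is [+coronal]. The nasal assimilates in place, becoming the [+coronal] nasal /n/. The surface form is [insa].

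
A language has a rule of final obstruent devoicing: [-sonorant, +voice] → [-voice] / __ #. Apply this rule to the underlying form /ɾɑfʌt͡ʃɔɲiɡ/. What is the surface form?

[ɾɑfʌt͡ʃɔɲik]

/ɡ/ satisfies [-sonorant, +voice] and sits in __ #. The [-voice] counterpart of the voiced velar stop is /k/. Other segments in /ɾɑfʌt͡ʃɔɲiɡ/ either fail the structural description or are not in the environment, so the surface form is [ɾɑfʌt͡ʃɔɲik].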